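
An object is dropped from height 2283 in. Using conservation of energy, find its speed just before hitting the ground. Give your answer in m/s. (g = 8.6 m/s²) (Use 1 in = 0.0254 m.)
Convert to SI: h = 57.9882 m
mgh = ½mv² ⇒ v = √(2gh) = √(2·8.6·57.9882) = 31.58 m/s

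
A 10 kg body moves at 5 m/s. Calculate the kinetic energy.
KE = ½mv² = ½(10)(5)² = 125.0 J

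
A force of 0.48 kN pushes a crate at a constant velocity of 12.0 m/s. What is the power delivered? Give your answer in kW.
Convert to SI: F = 480.0 N, v = 12.0 m/s
P = Fv = (480.0)(12.0) = 5760.0 W = 5.76 kW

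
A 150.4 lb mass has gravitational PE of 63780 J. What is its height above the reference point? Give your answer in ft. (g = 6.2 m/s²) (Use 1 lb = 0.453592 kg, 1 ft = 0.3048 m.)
Convert to SI: m = 68.2202 kg, PE = 63780.0 J
h = PE/(mg) = 63780.0/(68.2202·6.2) = 150.792 m = 494.7 ft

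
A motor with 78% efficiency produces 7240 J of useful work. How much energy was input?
W_in = W_out/η = 7240/0.78 = 9282 J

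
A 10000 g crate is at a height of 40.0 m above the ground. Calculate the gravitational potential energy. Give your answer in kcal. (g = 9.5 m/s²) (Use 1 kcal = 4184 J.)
Convert to SI: m = 10.0 kg, h = 40.0 m
PE = mgh = (10.0)(9.5)(40.0) = 3800.0 J = 0.9082 kcal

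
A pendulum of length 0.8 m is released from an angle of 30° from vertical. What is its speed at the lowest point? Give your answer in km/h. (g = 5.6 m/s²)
h = L(1 − cosθ) = 0.8(1 − cos30°) = 0.10718 m
v = √(2gh) = √(2·5.6·0.10718) = 1.09563 m/s = 3.944 km/h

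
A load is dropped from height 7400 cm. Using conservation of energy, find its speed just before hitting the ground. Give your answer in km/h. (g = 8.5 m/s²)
Convert to SI: h = 74.0 m
mgh = ½mv² ⇒ v = √(2gh) = √(2·8.5·74.0) = 35.4683 m/s = 127.7 km/h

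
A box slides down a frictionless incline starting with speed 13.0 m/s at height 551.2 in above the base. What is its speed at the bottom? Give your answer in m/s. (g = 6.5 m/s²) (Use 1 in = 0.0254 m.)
Convert to SI: v₀ = 13.0 m/s, h = 14.0005 m
½mv₀² + mgh = ½mv² ⇒ v = √(v₀² + 2gh) = √(13.0² + 2·6.5·14.0005) = 18.74 m/s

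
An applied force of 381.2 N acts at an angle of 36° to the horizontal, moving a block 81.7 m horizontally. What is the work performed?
W = F·d·cosθ = (381.2)(81.7)cos(36°) = 25200 J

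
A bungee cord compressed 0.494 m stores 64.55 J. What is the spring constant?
k = 2·PE/x² = 2·64.55/(0.494)² = 529.0 N/m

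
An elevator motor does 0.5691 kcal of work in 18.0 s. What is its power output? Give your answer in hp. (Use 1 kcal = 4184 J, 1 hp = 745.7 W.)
Convert to SI: W = 2381.11 J, t = 18.0 s
P = W/t = 2381.11/18.0 = 132.284 W = 0.1774 hp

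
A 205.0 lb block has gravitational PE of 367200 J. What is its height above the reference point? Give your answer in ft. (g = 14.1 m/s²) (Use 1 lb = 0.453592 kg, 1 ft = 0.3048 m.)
Convert to SI: m = 92.9864 kg, PE = 367200 J
h = PE/(mg) = 367200/(92.9864·14.1) = 280.069 m = 918.9 ft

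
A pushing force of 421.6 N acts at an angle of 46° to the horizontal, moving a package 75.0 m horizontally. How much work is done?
W = F·d·cosθ = (421.6)(75.0)cos(46°) = 21970 J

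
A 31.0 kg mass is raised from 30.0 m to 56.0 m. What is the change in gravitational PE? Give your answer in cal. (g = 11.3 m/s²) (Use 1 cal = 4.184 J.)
ΔPE = mgΔh = (31.0)(11.3)(26.0) = 9107.8 J = 2177 cal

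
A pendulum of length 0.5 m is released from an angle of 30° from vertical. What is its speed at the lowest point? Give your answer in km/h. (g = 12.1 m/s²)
h = L(1 − cosθ) = 0.5(1 − cos30°) = 0.0669873 m
v = √(2gh) = √(2·12.1·0.0669873) = 1.27322 m/s = 4.584 km/h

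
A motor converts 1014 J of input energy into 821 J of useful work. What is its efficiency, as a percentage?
η = W_out/W_in = 821/1014 = 80.97%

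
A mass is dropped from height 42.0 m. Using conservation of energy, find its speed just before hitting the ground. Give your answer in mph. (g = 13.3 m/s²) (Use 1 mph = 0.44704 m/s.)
mgh = ½mv² ⇒ v = √(2gh) = √(2·13.3·42.0) = 33.4245 m/s = 74.77 mph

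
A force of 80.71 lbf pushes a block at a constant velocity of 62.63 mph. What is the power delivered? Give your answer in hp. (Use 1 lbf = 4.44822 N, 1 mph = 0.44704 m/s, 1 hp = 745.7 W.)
Convert to SI: F = 359.016 N, v = 27.9981 m/s
P = Fv = (359.016)(27.9981) = 10051.8 W = 13.48 hp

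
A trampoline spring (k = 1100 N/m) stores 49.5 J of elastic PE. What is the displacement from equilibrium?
x = √(2·PE/k) = √(2·49.5/1100) = 0.3 m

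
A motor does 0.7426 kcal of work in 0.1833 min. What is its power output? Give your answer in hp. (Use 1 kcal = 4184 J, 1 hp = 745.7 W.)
Convert to SI: W = 3107.04 J, t = 10.998 s
P = W/t = 3107.04/10.998 = 282.509 W = 0.3789 hp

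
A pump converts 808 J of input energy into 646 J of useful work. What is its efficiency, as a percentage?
η = W_out/W_in = 646/808 = 79.95%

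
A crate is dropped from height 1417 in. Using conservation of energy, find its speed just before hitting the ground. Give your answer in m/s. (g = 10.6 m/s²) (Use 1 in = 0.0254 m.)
Convert to SI: h = 35.9918 m
mgh = ½mv² ⇒ v = √(2gh) = √(2·10.6·35.9918) = 27.62 m/s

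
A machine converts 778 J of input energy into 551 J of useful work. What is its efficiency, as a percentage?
η = W_out/W_in = 551/778 = 70.82%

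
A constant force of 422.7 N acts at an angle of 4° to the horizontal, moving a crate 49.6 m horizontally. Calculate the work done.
W = F·d·cosθ = (422.7)(49.6)cos(4°) = 20910 J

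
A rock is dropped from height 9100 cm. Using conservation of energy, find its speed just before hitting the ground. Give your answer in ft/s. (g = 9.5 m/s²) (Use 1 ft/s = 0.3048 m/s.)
Convert to SI: h = 91.0 m
mgh = ½mv² ⇒ v = √(2gh) = √(2·9.5·91.0) = 41.5812 m/s = 136.4 ft/s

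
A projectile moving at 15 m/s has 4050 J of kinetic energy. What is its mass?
m = 2·KE/v² = 2·4050/(15)² = 36.0 kg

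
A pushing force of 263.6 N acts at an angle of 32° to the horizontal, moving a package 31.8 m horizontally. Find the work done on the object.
W = F·d·cosθ = (263.6)(31.8)cos(32°) = 7109 J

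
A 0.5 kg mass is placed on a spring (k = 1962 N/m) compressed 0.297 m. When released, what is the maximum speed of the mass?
½kx² = ½mv² ⇒ v = x√(k/m) = (0.297)√(1962/0.5) = 18.6 m/s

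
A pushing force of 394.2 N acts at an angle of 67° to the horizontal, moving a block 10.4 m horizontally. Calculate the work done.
W = F·d·cosθ = (394.2)(10.4)cos(67°) = 1602 J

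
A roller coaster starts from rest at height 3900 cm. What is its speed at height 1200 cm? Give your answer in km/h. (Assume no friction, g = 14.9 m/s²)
Convert to SI: h₁−h₂ = 27.0 m
mgh₁ = mgh₂ + ½mv² ⇒ v = √(2g(h₁−h₂)) = √(2·14.9·27.0) = 28.3655 m/s = 102.1 km/h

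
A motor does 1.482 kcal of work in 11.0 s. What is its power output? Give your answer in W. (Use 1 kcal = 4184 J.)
Convert to SI: W = 6200.69 J, t = 11.0 s
P = W/t = 6200.69/11.0 = 563.7 W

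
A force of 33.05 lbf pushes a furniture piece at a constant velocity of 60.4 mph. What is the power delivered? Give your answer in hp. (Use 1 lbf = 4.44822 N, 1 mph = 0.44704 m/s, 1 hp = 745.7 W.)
Convert to SI: F = 147.014 N, v = 27.0012 m/s
P = Fv = (147.014)(27.0012) = 3969.55 W = 5.323 hp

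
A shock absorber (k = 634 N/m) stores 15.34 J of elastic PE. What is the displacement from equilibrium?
x = √(2·PE/k) = √(2·15.34/634) = 0.22 m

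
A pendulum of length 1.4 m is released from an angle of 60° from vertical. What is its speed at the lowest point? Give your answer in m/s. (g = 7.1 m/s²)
h = L(1 − cosθ) = 1.4(1 − cos60°) = 0.7 m
v = √(2gh) = √(2·7.1·0.7) = 3.153 m/s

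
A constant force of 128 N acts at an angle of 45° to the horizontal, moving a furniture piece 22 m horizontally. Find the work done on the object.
W = F·d·cosθ = (128)(22)cos(45°) = 1991 J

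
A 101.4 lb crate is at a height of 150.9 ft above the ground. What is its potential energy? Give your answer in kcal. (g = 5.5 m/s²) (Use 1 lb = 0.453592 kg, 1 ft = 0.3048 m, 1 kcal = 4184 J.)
Convert to SI: m = 45.9942 kg, h = 45.9943 m
PE = mgh = (45.9942)(5.5)(45.9943) = 11635.1 J = 2.781 kcal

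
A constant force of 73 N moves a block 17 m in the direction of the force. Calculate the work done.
W = F·d = (73)(17) = 1241 J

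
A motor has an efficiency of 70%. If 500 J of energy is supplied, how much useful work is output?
W_out = η·W_in = 0.7·500 = 350.0 J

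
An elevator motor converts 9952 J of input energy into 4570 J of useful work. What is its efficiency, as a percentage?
η = W_out/W_in = 4570/9952 = 45.92%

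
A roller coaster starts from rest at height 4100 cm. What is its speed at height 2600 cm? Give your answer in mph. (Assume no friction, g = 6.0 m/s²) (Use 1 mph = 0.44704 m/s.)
Convert to SI: h₁−h₂ = 15.0 m
mgh₁ = mgh₂ + ½mv² ⇒ v = √(2g(h₁−h₂)) = √(2·6.0·15.0) = 13.4164 m/s = 30.01 mph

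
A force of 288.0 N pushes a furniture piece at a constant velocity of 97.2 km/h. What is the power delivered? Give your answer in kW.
Convert to SI: F = 288.0 N, v = 27.0 m/s
P = Fv = (288.0)(27.0) = 7776.0 W = 7.776 kW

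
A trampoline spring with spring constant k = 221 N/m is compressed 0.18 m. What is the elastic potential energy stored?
PE = ½kx² = ½(221)(0.18)² = 3.58 J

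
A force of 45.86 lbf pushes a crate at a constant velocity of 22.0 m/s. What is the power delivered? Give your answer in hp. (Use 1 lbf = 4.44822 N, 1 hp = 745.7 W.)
Convert to SI: F = 203.995 N, v = 22.0 m/s
P = Fv = (203.995)(22.0) = 4487.9 W = 6.018 hp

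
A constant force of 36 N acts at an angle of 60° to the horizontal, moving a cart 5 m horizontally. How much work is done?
W = F·d·cosθ = (36)(5)cos(60°) = 90.0 J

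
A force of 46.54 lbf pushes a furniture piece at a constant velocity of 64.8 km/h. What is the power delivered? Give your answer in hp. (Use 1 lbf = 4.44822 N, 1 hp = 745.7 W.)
Convert to SI: F = 207.02 N, v = 18.0 m/s
P = Fv = (207.02)(18.0) = 3726.36 W = 4.997 hp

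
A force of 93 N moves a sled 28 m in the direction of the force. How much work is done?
W = F·d = (93)(28) = 2604 J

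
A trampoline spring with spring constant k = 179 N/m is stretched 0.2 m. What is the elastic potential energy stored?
PE = ½kx² = ½(179)(0.2)² = 3.58 J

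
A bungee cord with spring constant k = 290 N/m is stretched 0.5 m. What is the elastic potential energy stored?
PE = ½kx² = ½(290)(0.5)² = 36.25 J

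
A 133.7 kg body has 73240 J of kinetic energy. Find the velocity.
v = √(2·KE/m) = √(2·73240/133.7) = 33.1 m/s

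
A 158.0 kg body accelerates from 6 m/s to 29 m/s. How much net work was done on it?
W = ΔKE = ½m(v₂² − v₁²) = ½(158.0)(29² − 6²) = 63595.0 J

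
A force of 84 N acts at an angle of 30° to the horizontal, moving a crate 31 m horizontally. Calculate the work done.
W = F·d·cosθ = (84)(31)cos(30°) = 2255 J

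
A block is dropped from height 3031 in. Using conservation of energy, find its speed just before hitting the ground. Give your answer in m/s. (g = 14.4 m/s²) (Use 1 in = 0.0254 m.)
Convert to SI: h = 76.9874 m
mgh = ½mv² ⇒ v = √(2gh) = √(2·14.4·76.9874) = 47.09 m/s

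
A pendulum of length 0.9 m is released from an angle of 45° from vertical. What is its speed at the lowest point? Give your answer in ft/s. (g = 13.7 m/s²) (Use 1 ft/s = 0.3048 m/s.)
h = L(1 − cosθ) = 0.9(1 − cos45°) = 0.263604 m
v = √(2gh) = √(2·13.7·0.263604) = 2.68752 m/s = 8.817 ft/s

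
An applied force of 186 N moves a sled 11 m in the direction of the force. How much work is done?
W = F·d = (186)(11) = 2046 J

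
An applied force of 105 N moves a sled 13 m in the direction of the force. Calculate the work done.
W = F·d = (105)(13) = 1365 J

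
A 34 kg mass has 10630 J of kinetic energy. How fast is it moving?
v = √(2·KE/m) = √(2·10630/34) = 25.01 m/s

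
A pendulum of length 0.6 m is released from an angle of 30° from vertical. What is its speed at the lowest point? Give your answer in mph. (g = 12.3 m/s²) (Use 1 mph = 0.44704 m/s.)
h = L(1 − cosθ) = 0.6(1 − cos30°) = 0.0803848 m
v = √(2gh) = √(2·12.3·0.0803848) = 1.40622 m/s = 3.146 mph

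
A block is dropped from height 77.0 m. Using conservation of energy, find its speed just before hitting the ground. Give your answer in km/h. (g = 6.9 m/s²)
mgh = ½mv² ⇒ v = √(2gh) = √(2·6.9·77.0) = 32.5975 m/s = 117.4 km/h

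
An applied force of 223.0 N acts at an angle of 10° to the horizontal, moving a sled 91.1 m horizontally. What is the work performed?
W = F·d·cosθ = (223.0)(91.1)cos(10°) = 20010 J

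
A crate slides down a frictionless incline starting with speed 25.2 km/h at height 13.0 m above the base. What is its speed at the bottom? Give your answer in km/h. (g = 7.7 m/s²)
Convert to SI: v₀ = 7.0 m/s, h = 13.0 m
½mv₀² + mgh = ½mv² ⇒ v = √(v₀² + 2gh) = √(7.0² + 2·7.7·13.0) = 15.7861 m/s = 56.83 km/h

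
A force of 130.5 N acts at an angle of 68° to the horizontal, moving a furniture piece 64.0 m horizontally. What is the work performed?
W = F·d·cosθ = (130.5)(64.0)cos(68°) = 3129 J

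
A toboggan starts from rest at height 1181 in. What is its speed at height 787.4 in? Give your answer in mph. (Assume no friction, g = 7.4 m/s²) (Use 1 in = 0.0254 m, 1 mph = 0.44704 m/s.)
Convert to SI: h₁−h₂ = 9.99744 m
mgh₁ = mgh₂ + ½mv² ⇒ v = √(2g(h₁−h₂)) = √(2·7.4·9.99744) = 12.164 m/s = 27.21 mph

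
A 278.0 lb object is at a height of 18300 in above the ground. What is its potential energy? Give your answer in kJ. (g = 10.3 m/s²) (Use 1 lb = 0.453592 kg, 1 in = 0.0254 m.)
Convert to SI: m = 126.099 kg, h = 464.82 m
PE = mgh = (126.099)(10.3)(464.82) = 603715 J = 603.7 kJ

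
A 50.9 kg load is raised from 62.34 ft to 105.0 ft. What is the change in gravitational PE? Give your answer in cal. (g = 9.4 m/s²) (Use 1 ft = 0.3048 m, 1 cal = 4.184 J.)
Convert to SI: m = 50.9 kg, Δh = 13.0028 m
ΔPE = mgΔh = (50.9)(9.4)(13.0028) = 6221.3 J = 1487 cal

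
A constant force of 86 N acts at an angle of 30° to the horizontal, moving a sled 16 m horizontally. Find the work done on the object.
W = F·d·cosθ = (86)(16)cos(30°) = 1192 J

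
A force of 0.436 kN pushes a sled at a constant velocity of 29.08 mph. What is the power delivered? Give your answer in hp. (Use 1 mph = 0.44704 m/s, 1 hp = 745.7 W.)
Convert to SI: F = 436.0 N, v = 12.9999 m/s
P = Fv = (436.0)(12.9999) = 5667.97 W = 7.601 hp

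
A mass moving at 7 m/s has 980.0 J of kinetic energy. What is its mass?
m = 2·KE/v² = 2·980.0/(7)² = 40.0 kg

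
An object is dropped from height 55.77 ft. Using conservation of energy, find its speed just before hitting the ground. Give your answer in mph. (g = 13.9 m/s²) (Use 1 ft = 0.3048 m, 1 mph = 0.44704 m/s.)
Convert to SI: h = 16.9987 m
mgh = ½mv² ⇒ v = √(2gh) = √(2·13.9·16.9987) = 21.7385 m/s = 48.63 mph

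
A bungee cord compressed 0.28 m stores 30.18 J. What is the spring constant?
k = 2·PE/x² = 2·30.18/(0.28)² = 769.9 N/m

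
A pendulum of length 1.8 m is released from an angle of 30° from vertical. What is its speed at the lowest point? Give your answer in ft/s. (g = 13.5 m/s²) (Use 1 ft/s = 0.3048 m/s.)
h = L(1 − cosθ) = 1.8(1 − cos30°) = 0.241154 m
v = √(2gh) = √(2·13.5·0.241154) = 2.5517 m/s = 8.372 ft/s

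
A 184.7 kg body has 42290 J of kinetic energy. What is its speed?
v = √(2·KE/m) = √(2·42290/184.7) = 21.4 m/s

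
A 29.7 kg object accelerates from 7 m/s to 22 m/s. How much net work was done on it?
W = ΔKE = ½m(v₂² − v₁²) = ½(29.7)(22² − 7²) = 6459.75 J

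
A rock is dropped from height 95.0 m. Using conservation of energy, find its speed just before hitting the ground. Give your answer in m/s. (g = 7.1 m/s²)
mgh = ½mv² ⇒ v = √(2gh) = √(2·7.1·95.0) = 36.73 m/s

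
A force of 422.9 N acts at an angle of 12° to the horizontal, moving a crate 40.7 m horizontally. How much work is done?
W = F·d·cosθ = (422.9)(40.7)cos(12°) = 16840 J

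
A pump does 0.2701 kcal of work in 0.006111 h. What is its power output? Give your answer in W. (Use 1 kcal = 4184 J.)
Convert to SI: W = 1130.1 J, t = 21.9996 s
P = W/t = 1130.1/21.9996 = 51.37 W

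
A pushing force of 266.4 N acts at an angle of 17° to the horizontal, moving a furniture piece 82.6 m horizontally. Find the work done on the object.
W = F·d·cosθ = (266.4)(82.6)cos(17°) = 21040 J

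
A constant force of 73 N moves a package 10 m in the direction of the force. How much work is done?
W = F·d = (73)(10) = 730.0 J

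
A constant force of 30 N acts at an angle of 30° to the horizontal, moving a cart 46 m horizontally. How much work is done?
W = F·d·cosθ = (30)(46)cos(30°) = 1195 J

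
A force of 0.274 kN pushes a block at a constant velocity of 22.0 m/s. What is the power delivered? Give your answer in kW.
Convert to SI: F = 274.0 N, v = 22.0 m/s
P = Fv = (274.0)(22.0) = 6028.0 W = 6.028 kW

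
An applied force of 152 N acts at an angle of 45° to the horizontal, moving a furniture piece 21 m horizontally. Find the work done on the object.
W = F·d·cosθ = (152)(21)cos(45°) = 2257 J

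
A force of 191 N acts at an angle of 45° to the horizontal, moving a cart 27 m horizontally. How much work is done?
W = F·d·cosθ = (191)(27)cos(45°) = 3647 J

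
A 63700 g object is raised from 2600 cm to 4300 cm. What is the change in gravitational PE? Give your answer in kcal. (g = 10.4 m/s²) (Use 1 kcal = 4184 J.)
Convert to SI: m = 63.7 kg, Δh = 17.0 m
ΔPE = mgΔh = (63.7)(10.4)(17.0) = 11262.2 J = 2.692 kcal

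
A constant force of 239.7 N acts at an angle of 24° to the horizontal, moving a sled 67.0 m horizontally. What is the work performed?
W = F·d·cosθ = (239.7)(67.0)cos(24°) = 14670 J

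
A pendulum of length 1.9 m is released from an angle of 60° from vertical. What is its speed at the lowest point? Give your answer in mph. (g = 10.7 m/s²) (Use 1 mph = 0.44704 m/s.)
h = L(1 − cosθ) = 1.9(1 − cos60°) = 0.95 m
v = √(2gh) = √(2·10.7·0.95) = 4.50888 m/s = 10.09 mph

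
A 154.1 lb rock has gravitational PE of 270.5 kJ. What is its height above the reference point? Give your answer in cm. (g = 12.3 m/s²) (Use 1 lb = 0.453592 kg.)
Convert to SI: m = 69.8985 kg, PE = 270500 J
h = PE/(mg) = 270500/(69.8985·12.3) = 314.626 m = 31460 cm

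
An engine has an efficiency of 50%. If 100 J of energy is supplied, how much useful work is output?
W_out = η·W_in = 0.5·100 = 50.0 J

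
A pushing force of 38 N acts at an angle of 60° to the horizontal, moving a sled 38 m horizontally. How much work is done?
W = F·d·cosθ = (38)(38)cos(60°) = 722.0 J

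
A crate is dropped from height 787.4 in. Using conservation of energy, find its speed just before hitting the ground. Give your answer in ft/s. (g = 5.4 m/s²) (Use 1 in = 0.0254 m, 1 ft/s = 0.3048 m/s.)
Convert to SI: h = 20.0 m
mgh = ½mv² ⇒ v = √(2gh) = √(2·5.4·20.0) = 14.6969 m/s = 48.22 ft/s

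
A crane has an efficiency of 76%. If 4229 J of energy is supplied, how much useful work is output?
W_out = η·W_in = 0.76·4229 = 3214.04 J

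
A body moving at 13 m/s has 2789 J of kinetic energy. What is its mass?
m = 2·KE/v² = 2·2789/(13)² = 33.01 kg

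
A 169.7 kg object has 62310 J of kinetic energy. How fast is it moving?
v = √(2·KE/m) = √(2·62310/169.7) = 27.1 m/s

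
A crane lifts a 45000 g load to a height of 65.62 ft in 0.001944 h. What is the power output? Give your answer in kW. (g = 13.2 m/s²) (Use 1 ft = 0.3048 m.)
Convert to SI: m = 45.0 kg, h = 20.001 m, t = 6.9984 s
P = mgh/t = (45.0)(13.2)(20.001)/6.9984 = 1697.61 W = 1.698 kW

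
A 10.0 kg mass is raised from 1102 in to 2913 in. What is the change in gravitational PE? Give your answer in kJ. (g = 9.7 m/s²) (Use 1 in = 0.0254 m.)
Convert to SI: m = 10.0 kg, Δh = 45.9994 m
ΔPE = mgΔh = (10.0)(9.7)(45.9994) = 4461.94 J = 4.462 kJ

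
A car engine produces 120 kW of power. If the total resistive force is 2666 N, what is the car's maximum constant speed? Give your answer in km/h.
P = Fv ⇒ v = P/F = 120000 W/2666.0 N = 45.0113 m/s = 162.0 km/h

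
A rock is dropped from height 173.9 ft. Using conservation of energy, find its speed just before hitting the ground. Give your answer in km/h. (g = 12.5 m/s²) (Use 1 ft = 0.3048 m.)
Convert to SI: h = 53.0047 m
mgh = ½mv² ⇒ v = √(2gh) = √(2·12.5·53.0047) = 36.4022 m/s = 131.0 km/h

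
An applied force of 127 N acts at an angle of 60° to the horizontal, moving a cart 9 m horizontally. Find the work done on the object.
W = F·d·cosθ = (127)(9)cos(60°) = 571.5 J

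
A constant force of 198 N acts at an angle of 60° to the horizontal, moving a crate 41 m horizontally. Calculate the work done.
W = F·d·cosθ = (198)(41)cos(60°) = 4059 J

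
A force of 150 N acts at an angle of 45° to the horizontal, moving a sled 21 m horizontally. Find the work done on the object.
W = F·d·cosθ = (150)(21)cos(45°) = 2227 J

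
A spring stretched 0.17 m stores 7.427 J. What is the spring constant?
k = 2·PE/x² = 2·7.427/(0.17)² = 514.0 N/m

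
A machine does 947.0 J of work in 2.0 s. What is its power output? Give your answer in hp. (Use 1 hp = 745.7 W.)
P = W/t = 947.0/2.0 = 473.5 W = 0.635 hp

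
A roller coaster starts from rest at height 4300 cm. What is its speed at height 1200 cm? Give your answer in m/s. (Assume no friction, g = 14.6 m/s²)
Convert to SI: h₁−h₂ = 31.0 m
mgh₁ = mgh₂ + ½mv² ⇒ v = √(2g(h₁−h₂)) = √(2·14.6·31.0) = 30.09 m/s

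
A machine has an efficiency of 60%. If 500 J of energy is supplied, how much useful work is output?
W_out = η·W_in = 0.6·500 = 300.0 J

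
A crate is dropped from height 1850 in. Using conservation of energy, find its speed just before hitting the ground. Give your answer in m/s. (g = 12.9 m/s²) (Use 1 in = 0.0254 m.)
Convert to SI: h = 46.99 m
mgh = ½mv² ⇒ v = √(2gh) = √(2·12.9·46.99) = 34.82 m/s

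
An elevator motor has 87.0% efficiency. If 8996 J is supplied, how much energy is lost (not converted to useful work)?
W_lost = W_in(1 − η) = 8996·(1 − 0.87) = 1169 J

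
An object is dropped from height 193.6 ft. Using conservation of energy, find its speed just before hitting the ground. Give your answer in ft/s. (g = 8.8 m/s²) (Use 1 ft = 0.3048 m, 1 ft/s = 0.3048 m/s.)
Convert to SI: h = 59.0093 m
mgh = ½mv² ⇒ v = √(2gh) = √(2·8.8·59.0093) = 32.2267 m/s = 105.7 ft/s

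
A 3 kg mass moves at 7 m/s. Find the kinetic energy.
KE = ½mv² = ½(3)(7)² = 73.5 J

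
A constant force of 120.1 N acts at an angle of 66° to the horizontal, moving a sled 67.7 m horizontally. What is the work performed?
W = F·d·cosθ = (120.1)(67.7)cos(66°) = 3307 J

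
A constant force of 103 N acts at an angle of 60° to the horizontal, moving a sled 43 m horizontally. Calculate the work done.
W = F·d·cosθ = (103)(43)cos(60°) = 2215 J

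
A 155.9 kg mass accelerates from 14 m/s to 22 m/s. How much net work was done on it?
W = ΔKE = ½m(v₂² − v₁²) = ½(155.9)(22² − 14²) = 22449.6 J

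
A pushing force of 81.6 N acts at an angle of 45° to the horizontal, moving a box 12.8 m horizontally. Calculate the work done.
W = F·d·cosθ = (81.6)(12.8)cos(45°) = 738.6 J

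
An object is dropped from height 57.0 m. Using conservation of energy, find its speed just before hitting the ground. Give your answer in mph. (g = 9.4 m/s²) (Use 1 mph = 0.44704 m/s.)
mgh = ½mv² ⇒ v = √(2gh) = √(2·9.4·57.0) = 32.7353 m/s = 73.23 mph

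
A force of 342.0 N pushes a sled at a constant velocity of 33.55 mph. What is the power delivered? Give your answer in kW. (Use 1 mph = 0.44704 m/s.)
Convert to SI: F = 342.0 N, v = 14.9982 m/s
P = Fv = (342.0)(14.9982) = 5129.38 W = 5.129 kW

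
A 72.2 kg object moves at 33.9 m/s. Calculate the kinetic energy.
KE = ½mv² = ½(72.2)(33.9)² = 41490 J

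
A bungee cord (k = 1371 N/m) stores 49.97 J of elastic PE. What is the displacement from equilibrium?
x = √(2·PE/k) = √(2·49.97/1371) = 0.27 m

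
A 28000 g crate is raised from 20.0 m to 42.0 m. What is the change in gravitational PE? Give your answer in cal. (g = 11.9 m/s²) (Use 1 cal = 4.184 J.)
Convert to SI: m = 28.0 kg, Δh = 22.0 m
ΔPE = mgΔh = (28.0)(11.9)(22.0) = 7330.4 J = 1752 cal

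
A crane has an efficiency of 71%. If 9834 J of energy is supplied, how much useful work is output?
W_out = η·W_in = 0.71·9834 = 6982.14 J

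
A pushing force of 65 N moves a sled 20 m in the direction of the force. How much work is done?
W = F·d = (65)(20) = 1300 J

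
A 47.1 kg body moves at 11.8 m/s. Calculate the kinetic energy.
KE = ½mv² = ½(47.1)(11.8)² = 3279 J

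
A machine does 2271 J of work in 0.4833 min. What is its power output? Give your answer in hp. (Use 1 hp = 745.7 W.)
Convert to SI: W = 2271.0 J, t = 28.998 s
P = W/t = 2271.0/28.998 = 78.3157 W = 0.105 hp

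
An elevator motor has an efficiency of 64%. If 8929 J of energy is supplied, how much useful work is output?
W_out = η·W_in = 0.64·8929 = 5714.56 J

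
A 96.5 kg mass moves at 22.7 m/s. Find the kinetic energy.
KE = ½mv² = ½(96.5)(22.7)² = 24860 J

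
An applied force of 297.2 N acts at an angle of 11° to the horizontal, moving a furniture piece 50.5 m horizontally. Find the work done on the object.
W = F·d·cosθ = (297.2)(50.5)cos(11°) = 14730 J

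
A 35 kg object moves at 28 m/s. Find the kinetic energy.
KE = ½mv² = ½(35)(28)² = 13720.0 J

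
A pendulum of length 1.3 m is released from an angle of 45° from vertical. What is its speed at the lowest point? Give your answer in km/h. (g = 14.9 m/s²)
h = L(1 − cosθ) = 1.3(1 − cos45°) = 0.380761 m
v = √(2gh) = √(2·14.9·0.380761) = 3.36848 m/s = 12.13 km/h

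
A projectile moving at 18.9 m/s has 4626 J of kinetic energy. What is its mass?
m = 2·KE/v² = 2·4626/(18.9)² = 25.9 kg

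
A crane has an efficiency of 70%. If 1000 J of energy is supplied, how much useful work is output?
W_out = η·W_in = 0.7·1000 = 700.0 J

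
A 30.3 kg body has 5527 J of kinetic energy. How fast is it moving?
v = √(2·KE/m) = √(2·5527/30.3) = 19.1 m/s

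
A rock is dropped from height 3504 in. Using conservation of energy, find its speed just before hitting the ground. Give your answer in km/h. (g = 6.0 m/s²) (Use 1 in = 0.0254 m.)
Convert to SI: h = 89.0016 m
mgh = ½mv² ⇒ v = √(2gh) = √(2·6.0·89.0016) = 32.6806 m/s = 117.7 km/h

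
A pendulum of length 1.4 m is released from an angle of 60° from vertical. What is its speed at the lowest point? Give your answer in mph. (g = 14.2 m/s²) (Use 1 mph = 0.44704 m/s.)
h = L(1 − cosθ) = 1.4(1 − cos60°) = 0.7 m
v = √(2gh) = √(2·14.2·0.7) = 4.4587 m/s = 9.974 mph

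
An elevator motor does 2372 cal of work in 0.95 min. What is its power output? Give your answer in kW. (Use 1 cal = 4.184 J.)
Convert to SI: W = 9924.45 J, t = 57.0 s
P = W/t = 9924.45/57.0 = 174.113 W = 0.1741 kW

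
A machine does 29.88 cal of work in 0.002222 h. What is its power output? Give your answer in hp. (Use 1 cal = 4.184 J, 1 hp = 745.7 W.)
Convert to SI: W = 125.018 J, t = 7.9992 s
P = W/t = 125.018/7.9992 = 15.6288 W = 0.02096 hp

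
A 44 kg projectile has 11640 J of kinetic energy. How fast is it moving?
v = √(2·KE/m) = √(2·11640/44) = 23.0 m/s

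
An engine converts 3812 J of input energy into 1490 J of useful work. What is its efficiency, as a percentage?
η = W_out/W_in = 1490/3812 = 39.09%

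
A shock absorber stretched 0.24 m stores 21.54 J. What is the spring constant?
k = 2·PE/x² = 2·21.54/(0.24)² = 747.9 N/m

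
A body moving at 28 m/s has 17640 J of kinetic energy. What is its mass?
m = 2·KE/v² = 2·17640/(28)² = 45.0 kg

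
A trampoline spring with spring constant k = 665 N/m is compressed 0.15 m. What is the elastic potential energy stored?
PE = ½kx² = ½(665)(0.15)² = 7.481 J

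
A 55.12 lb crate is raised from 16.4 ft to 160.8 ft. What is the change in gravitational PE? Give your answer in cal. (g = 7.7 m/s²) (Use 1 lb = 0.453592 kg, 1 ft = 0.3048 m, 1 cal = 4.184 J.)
Convert to SI: m = 25.002 kg, Δh = 44.0131 m
ΔPE = mgΔh = (25.002)(7.7)(44.0131) = 8473.2 J = 2025 cal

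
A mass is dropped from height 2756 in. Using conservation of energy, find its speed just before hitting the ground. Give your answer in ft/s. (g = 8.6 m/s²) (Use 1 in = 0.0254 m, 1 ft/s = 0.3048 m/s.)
Convert to SI: h = 70.0024 m
mgh = ½mv² ⇒ v = √(2gh) = √(2·8.6·70.0024) = 34.6993 m/s = 113.8 ft/s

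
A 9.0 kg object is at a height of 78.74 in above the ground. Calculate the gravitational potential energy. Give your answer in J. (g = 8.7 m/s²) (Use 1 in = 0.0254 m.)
Convert to SI: m = 9.0 kg, h = 2.0 m
PE = mgh = (9.0)(8.7)(2.0) = 156.6 J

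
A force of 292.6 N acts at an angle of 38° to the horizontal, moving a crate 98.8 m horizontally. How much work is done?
W = F·d·cosθ = (292.6)(98.8)cos(38°) = 22780 J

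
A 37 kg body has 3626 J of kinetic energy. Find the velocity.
v = √(2·KE/m) = √(2·3626/37) = 14.0 m/s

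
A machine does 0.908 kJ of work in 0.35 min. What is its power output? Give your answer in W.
Convert to SI: W = 908.0 J, t = 21.0 s
P = W/t = 908.0/21.0 = 43.24 W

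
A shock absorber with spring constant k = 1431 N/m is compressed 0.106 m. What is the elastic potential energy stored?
PE = ½kx² = ½(1431)(0.106)² = 8.039 J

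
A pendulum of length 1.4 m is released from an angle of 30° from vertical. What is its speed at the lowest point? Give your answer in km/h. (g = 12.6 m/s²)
h = L(1 − cosθ) = 1.4(1 − cos30°) = 0.187564 m
v = √(2gh) = √(2·12.6·0.187564) = 2.17408 m/s = 7.827 km/h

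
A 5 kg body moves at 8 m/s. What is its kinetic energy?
KE = ½mv² = ½(5)(8)² = 160.0 J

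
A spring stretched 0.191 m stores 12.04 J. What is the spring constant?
k = 2·PE/x² = 2·12.04/(0.191)² = 660.1 N/m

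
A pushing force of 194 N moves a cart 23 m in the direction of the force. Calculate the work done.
W = F·d = (194)(23) = 4462 J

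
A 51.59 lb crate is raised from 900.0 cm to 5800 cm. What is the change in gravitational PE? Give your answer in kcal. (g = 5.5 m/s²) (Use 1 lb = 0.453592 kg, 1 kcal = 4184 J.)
Convert to SI: m = 23.4008 kg, Δh = 49.0 m
ΔPE = mgΔh = (23.4008)(5.5)(49.0) = 6306.52 J = 1.507 kcal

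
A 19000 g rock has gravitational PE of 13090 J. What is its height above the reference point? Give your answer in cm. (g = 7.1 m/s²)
Convert to SI: m = 19.0 kg, PE = 13090.0 J
h = PE/(mg) = 13090.0/(19.0·7.1) = 97.0348 m = 9703 cm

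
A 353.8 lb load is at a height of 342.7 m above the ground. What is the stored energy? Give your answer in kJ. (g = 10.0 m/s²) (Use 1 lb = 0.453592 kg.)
Convert to SI: m = 160.481 kg, h = 342.7 m
PE = mgh = (160.481)(10.0)(342.7) = 549968 J = 550.0 kJ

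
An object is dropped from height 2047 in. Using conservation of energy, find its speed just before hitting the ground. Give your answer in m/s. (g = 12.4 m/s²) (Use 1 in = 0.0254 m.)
Convert to SI: h = 51.9938 m
mgh = ½mv² ⇒ v = √(2gh) = √(2·12.4·51.9938) = 35.91 m/s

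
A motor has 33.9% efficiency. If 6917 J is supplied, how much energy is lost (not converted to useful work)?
W_lost = W_in(1 − η) = 6917·(1 − 0.339) = 4572 J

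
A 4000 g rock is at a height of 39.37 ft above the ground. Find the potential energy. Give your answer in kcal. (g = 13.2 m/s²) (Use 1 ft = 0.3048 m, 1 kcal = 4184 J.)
Convert to SI: m = 4.0 kg, h = 12.0 m
PE = mgh = (4.0)(13.2)(12.0) = 633.599 J = 0.1514 kcal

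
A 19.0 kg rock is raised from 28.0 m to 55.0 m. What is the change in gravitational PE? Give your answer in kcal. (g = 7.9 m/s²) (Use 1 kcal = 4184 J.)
ΔPE = mgΔh = (19.0)(7.9)(27.0) = 4052.7 J = 0.9686 kcal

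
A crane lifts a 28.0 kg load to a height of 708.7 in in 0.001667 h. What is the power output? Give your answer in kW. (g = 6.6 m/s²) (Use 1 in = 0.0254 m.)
Convert to SI: m = 28.0 kg, h = 18.001 m, t = 6.0012 s
P = mgh/t = (28.0)(6.6)(18.001)/6.0012 = 554.319 W = 0.5543 kW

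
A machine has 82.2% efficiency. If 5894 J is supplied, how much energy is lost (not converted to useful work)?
W_lost = W_in(1 − η) = 5894·(1 − 0.822) = 1049 J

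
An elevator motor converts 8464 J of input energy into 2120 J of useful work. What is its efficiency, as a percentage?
η = W_out/W_in = 2120/8464 = 25.05%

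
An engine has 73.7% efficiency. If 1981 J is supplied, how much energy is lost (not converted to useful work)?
W_lost = W_in(1 − η) = 1981·(1 − 0.737) = 521.0 J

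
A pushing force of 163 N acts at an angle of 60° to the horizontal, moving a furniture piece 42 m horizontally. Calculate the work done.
W = F·d·cosθ = (163)(42)cos(60°) = 3423 J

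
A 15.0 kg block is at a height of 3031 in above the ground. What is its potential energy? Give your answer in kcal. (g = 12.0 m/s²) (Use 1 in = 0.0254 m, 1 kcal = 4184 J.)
Convert to SI: m = 15.0 kg, h = 76.9874 m
PE = mgh = (15.0)(12.0)(76.9874) = 13857.7 J = 3.312 kcal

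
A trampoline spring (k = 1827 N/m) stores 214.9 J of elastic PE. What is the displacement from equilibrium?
x = √(2·PE/k) = √(2·214.9/1827) = 0.485 m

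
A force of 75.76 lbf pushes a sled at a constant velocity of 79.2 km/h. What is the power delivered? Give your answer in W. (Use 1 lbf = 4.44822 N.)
Convert to SI: F = 336.997 N, v = 22.0 m/s
P = Fv = (336.997)(22.0) = 7414 W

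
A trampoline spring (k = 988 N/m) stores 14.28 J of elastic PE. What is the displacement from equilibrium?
x = √(2·PE/k) = √(2·14.28/988) = 0.17 m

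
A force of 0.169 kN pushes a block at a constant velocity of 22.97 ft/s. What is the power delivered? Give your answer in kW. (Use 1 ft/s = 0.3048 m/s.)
Convert to SI: F = 169.0 N, v = 7.00126 m/s
P = Fv = (169.0)(7.00126) = 1183.21 W = 1.183 kW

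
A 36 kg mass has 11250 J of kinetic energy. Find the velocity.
v = √(2·KE/m) = √(2·11250/36) = 25.0 m/s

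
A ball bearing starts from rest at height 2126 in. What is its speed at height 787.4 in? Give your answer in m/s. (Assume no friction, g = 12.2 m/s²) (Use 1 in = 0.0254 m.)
Convert to SI: h₁−h₂ = 34.0004 m
mgh₁ = mgh₂ + ½mv² ⇒ v = √(2g(h₁−h₂)) = √(2·12.2·34.0004) = 28.8 m/s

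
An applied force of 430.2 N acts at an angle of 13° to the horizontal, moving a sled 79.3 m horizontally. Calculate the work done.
W = F·d·cosθ = (430.2)(79.3)cos(13°) = 33240 J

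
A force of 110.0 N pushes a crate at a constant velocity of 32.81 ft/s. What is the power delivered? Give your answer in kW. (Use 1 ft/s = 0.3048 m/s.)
Convert to SI: F = 110.0 N, v = 10.0005 m/s
P = Fv = (110.0)(10.0005) = 1100.05 W = 1.1 kW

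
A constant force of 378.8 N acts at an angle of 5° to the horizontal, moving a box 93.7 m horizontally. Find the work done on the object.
W = F·d·cosθ = (378.8)(93.7)cos(5°) = 35360 J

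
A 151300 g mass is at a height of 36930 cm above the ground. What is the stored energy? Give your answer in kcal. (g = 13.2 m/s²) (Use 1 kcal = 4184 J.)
Convert to SI: m = 151.3 kg, h = 369.3 m
PE = mgh = (151.3)(13.2)(369.3) = 737551 J = 176.3 kcal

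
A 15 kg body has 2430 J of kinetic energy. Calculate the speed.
v = √(2·KE/m) = √(2·2430/15) = 18.0 m/s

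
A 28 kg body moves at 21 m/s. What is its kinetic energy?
KE = ½mv² = ½(28)(21)² = 6174.0 J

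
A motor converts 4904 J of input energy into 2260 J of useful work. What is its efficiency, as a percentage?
η = W_out/W_in = 2260/4904 = 46.08%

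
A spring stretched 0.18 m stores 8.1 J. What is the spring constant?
k = 2·PE/x² = 2·8.1/(0.18)² = 500.0 N/m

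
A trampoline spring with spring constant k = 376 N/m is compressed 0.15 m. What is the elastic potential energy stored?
PE = ½kx² = ½(376)(0.15)² = 4.23 J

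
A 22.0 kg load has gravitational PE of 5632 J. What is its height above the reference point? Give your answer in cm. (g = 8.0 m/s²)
h = PE/(mg) = 5632.0/(22.0·8.0) = 32.0 m = 3200 cm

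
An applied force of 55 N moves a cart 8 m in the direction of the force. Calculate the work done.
W = F·d = (55)(8) = 440.0 J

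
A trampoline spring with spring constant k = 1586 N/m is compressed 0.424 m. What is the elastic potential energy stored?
PE = ½kx² = ½(1586)(0.424)² = 142.6 J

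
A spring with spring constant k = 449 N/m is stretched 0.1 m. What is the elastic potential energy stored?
PE = ½kx² = ½(449)(0.1)² = 2.245 J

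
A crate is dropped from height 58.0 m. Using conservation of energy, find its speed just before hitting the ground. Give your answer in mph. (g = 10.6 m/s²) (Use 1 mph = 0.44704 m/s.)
mgh = ½mv² ⇒ v = √(2gh) = √(2·10.6·58.0) = 35.0657 m/s = 78.44 mph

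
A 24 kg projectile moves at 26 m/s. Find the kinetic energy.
KE = ½mv² = ½(24)(26)² = 8112.0 J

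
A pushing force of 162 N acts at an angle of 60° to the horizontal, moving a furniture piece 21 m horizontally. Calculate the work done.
W = F·d·cosθ = (162)(21)cos(60°) = 1701 J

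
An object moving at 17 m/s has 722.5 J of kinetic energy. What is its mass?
m = 2·KE/v² = 2·722.5/(17)² = 5.0 kg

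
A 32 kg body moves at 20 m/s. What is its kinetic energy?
KE = ½mv² = ½(32)(20)² = 6400.0 J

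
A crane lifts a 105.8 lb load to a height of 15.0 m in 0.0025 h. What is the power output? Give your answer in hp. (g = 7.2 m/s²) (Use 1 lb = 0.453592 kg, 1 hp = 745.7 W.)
Convert to SI: m = 47.99 kg, h = 15.0 m, t = 9.0 s
P = mgh/t = (47.99)(7.2)(15.0)/9.0 = 575.88 W = 0.7723 hp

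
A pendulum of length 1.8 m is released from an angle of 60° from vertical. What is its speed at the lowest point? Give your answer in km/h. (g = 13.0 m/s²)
h = L(1 − cosθ) = 1.8(1 − cos60°) = 0.9 m
v = √(2gh) = √(2·13.0·0.9) = 4.83735 m/s = 17.41 km/h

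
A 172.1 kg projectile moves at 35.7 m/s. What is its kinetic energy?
KE = ½mv² = ½(172.1)(35.7)² = 109700 J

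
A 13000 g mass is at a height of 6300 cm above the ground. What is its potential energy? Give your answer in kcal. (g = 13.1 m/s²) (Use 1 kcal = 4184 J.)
Convert to SI: m = 13.0 kg, h = 63.0 m
PE = mgh = (13.0)(13.1)(63.0) = 10728.9 J = 2.564 kcal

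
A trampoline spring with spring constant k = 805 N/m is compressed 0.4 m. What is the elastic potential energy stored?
PE = ½kx² = ½(805)(0.4)² = 64.4 J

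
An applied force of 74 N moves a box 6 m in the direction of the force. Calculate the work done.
W = F·d = (74)(6) = 444.0 J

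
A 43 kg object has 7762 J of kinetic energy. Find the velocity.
v = √(2·KE/m) = √(2·7762/43) = 19.0 m/s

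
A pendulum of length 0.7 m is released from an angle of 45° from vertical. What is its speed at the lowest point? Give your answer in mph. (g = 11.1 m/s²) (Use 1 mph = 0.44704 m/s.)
h = L(1 − cosθ) = 0.7(1 − cos45°) = 0.205025 m
v = √(2gh) = √(2·11.1·0.205025) = 2.13344 m/s = 4.772 mph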